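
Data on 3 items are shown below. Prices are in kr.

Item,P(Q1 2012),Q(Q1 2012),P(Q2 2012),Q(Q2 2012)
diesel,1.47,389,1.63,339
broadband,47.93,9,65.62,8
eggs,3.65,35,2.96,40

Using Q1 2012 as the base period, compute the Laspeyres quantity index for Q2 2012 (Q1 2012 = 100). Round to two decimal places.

Laspeyres quantity index uses base-period prices as weights.
ΣP(Q1 2012)·Q(Q2 2012) = 1.47×339 + 47.93×8 + 3.65×40 = 498.33 + 383.44 + 146 = 1027.77
ΣP(Q1 2012)·Q(Q1 2012) = 1.47×389 + 47.93×9 + 3.65×35 = 571.83 + 431.37 + 127.75 = 1130.95
Index = 1027.77 / 1130.95 × 100 = 90.8767

90.88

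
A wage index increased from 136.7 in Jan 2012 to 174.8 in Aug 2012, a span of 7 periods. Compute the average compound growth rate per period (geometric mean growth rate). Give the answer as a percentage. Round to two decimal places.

3.57%

Growth factor = (174.8/136.7)^(1/7) = (1.278713)^(1/7) = 1.035746
Growth rate = 1.035746 − 1 = 0.035746 = 3.5746%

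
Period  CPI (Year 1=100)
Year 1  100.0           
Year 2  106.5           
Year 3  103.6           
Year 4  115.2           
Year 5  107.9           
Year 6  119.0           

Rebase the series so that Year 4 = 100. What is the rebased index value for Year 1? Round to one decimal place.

86.8

Rebased(Year 1) = 100.0 / 115.2 × 100 = 86.8056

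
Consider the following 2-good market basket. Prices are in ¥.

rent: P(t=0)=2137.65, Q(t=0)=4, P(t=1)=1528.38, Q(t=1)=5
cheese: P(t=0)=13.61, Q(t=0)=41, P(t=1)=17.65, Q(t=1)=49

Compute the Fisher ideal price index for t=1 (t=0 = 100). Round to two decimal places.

74.99

Laspeyres component (base-period weights):
ΣP(t=1)Q(t=0) = 1528.38×4 + 17.65×41 = 6113.52 + 723.65 = 6837.17
ΣP(t=0)Q(t=0) = 2137.65×4 + 13.61×41 = 8550.6 + 558.01 = 9108.61
L = 6837.17 / 9108.61 × 100 = 75.0627
Paasche component (current-period weights):
ΣP(t=1)Q(t=1) = 1528.38×5 + 17.65×49 = 7641.9 + 864.85 = 8506.75
ΣP(t=0)Q(t=1) = 2137.65×5 + 13.61×49 = 10688.25 + 666.89 = 11355.14
P = 8506.75 / 11355.14 × 100 = 74.9154
Fisher = √(L × P) = √(75.0627 × 74.9154) = 74.9890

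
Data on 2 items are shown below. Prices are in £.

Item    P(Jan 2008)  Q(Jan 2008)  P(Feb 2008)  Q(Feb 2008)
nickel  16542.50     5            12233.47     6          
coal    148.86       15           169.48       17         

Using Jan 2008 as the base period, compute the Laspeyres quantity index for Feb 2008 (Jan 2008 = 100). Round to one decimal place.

119.8

Laspeyres quantity index uses base-period prices as weights.
ΣP(Jan 2008)·Q(Feb 2008) = 16542.50×6 + 148.86×17 = 99255 + 2530.62 = 101785.62
ΣP(Jan 2008)·Q(Jan 2008) = 16542.50×5 + 148.86×15 = 82712.5 + 2232.9 = 84945.4
Index = 101785.62 / 84945.4 × 100 = 119.8248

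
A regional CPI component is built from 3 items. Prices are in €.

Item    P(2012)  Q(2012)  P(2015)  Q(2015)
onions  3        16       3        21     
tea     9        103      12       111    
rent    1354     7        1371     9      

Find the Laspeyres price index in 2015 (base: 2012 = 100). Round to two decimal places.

Laspeyres price index uses base-period quantities as weights.
ΣP(2015)·Q(2012) = 3×16 + 12×103 + 1371×7 = 48 + 1236 + 9597 = 10881
ΣP(2012)·Q(2012) = 3×16 + 9×103 + 1354×7 = 48 + 927 + 9478 = 10453
Index = 10881 / 10453 × 100 = 104.0945

104.09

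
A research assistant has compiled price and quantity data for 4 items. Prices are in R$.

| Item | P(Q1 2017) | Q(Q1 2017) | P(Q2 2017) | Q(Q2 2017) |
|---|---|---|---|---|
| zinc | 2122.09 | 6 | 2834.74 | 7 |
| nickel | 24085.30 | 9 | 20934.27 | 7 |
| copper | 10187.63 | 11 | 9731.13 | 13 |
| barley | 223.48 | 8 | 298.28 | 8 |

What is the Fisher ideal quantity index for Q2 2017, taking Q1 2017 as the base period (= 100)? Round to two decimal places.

93.15

Laspeyres component (base-period weights):
ΣP(Q1 2017)Q(Q2 2017) = 2122.09×7 + 24085.30×7 + 10187.63×13 + 223.48×8 = 14854.63 + 168597.1 + 132439.19 + 1787.84 = 317678.76
ΣP(Q1 2017)Q(Q1 2017) = 2122.09×6 + 24085.30×9 + 10187.63×11 + 223.48×8 = 12732.54 + 216767.7 + 112063.93 + 1787.84 = 343352.01
L = 317678.76 / 343352.01 × 100 = 92.5228
Paasche component (current-period weights):
ΣP(Q2 2017)Q(Q2 2017) = 2834.74×7 + 20934.27×7 + 9731.13×13 + 298.28×8 = 19843.18 + 146539.89 + 126504.69 + 2386.24 = 295274
ΣP(Q2 2017)Q(Q1 2017) = 2834.74×6 + 20934.27×9 + 9731.13×11 + 298.28×8 = 17008.44 + 188408.43 + 107042.43 + 2386.24 = 314845.54
P = 295274 / 314845.54 × 100 = 93.7838
Fisher = √(L × P) = √(92.5228 × 93.7838) = 93.1511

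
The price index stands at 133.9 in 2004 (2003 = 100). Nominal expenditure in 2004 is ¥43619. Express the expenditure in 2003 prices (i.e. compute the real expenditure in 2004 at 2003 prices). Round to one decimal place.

Real = Nominal ÷ (Index/100) = 43619 ÷ (133.9/100)
     = 43619 ÷ 1.339 = 32575.8028

32575.8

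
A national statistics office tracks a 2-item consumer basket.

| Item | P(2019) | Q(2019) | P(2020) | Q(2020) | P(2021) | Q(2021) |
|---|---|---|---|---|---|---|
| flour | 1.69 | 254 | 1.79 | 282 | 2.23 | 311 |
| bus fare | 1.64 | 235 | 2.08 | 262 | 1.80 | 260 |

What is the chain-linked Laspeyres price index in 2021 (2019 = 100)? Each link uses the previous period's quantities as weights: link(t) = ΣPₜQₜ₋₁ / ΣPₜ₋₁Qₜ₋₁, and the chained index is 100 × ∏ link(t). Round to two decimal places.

121.41

Link 2019→2020:
ΣP(2020)Q(2019) = 1.79×254 + 2.08×235 = 454.66 + 488.8 = 943.46
ΣP(2019)Q(2019) = 1.69×254 + 1.64×235 = 429.26 + 385.4 = 814.66
link = 943.46/814.66 = 1.158103
Link 2020→2021:
ΣP(2021)Q(2020) = 2.23×282 + 1.80×262 = 628.86 + 471.6 = 1100.46
ΣP(2020)Q(2020) = 1.79×282 + 2.08×262 = 504.78 + 544.96 = 1049.74
link = 1100.46/1049.74 = 1.048317
Chained index = 100 × 1.158103 × 1.048317 = 121.4059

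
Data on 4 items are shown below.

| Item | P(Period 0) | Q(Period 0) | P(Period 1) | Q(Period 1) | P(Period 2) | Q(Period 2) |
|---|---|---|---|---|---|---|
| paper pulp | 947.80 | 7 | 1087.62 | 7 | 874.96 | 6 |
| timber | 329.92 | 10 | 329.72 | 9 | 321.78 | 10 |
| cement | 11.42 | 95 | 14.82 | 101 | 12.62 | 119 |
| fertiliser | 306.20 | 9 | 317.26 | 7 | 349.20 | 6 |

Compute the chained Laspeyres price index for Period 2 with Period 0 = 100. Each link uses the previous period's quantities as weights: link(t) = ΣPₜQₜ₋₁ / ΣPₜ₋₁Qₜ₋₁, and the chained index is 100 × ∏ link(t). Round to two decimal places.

98.15

Link Period 0→Period 1:
ΣP(Period 1)Q(Period 0) = 1087.62×7 + 329.72×10 + 14.82×95 + 317.26×9 = 7613.34 + 3297.2 + 1407.9 + 2855.34 = 15173.78
ΣP(Period 0)Q(Period 0) = 947.80×7 + 329.92×10 + 11.42×95 + 306.20×9 = 6634.6 + 3299.2 + 1084.9 + 2755.8 = 13774.5
link = 15173.78/13774.5 = 1.101585
Link Period 1→Period 2:
ΣP(Period 2)Q(Period 1) = 874.96×7 + 321.78×9 + 12.62×101 + 349.20×7 = 6124.72 + 2896.02 + 1274.62 + 2444.4 = 12739.76
ΣP(Period 1)Q(Period 1) = 1087.62×7 + 329.72×9 + 14.82×101 + 317.26×7 = 7613.34 + 2967.48 + 1496.82 + 2220.82 = 14298.46
link = 12739.76/14298.46 = 0.890988
Chained index = 100 × 1.101585 × 0.890988 = 98.1499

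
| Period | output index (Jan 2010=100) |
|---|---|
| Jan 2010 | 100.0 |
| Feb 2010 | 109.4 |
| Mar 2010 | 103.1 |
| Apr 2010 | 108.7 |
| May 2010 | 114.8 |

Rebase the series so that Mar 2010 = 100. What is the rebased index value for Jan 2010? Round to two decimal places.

96.99

Rebased(Jan 2010) = 100.0 / 103.1 × 100 = 96.9932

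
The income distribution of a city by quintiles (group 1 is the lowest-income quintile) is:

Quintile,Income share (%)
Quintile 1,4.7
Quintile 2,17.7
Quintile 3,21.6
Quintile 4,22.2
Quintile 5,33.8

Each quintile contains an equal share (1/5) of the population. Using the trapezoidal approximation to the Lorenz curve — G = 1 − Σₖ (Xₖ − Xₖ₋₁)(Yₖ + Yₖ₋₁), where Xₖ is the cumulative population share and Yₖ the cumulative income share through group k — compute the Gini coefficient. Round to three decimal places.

0.251

Cumulative income shares Yₖ: 0.0470, 0.2240, 0.4400, 0.6620, 1.0000
Σ (Xₖ−Xₖ₋₁)(Yₖ+Yₖ₋₁) = (1/5)(0.0470+0.0000) + (1/5)(0.2240+0.0470) + (1/5)(0.4400+0.2240) + (1/5)(0.6620+0.4400) + (1/5)(1.0000+0.6620)
  = 0.0094 + 0.0542 + 0.1328 + 0.2204 + 0.3324 = 0.7492
G = 1 − 0.7492 = 0.2508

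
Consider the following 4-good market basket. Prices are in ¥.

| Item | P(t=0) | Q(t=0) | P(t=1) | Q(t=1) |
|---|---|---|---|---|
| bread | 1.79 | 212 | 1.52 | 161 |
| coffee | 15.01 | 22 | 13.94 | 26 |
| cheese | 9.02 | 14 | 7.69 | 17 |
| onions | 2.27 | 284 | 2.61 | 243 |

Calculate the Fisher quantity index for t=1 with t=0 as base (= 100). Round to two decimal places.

93.14

Laspeyres component (base-period weights):
ΣP(t=0)Q(t=1) = 1.79×161 + 15.01×26 + 9.02×17 + 2.27×243 = 288.19 + 390.26 + 153.34 + 551.61 = 1383.4
ΣP(t=0)Q(t=0) = 1.79×212 + 15.01×22 + 9.02×14 + 2.27×284 = 379.48 + 330.22 + 126.28 + 644.68 = 1480.66
L = 1383.4 / 1480.66 × 100 = 93.4313
Paasche component (current-period weights):
ΣP(t=1)Q(t=1) = 1.52×161 + 13.94×26 + 7.69×17 + 2.61×243 = 244.72 + 362.44 + 130.73 + 634.23 = 1372.12
ΣP(t=1)Q(t=0) = 1.52×212 + 13.94×22 + 7.69×14 + 2.61×284 = 322.24 + 306.68 + 107.66 + 741.24 = 1477.82
P = 1372.12 / 1477.82 × 100 = 92.8476
Fisher = √(L × P) = √(93.4313 × 92.8476) = 93.1390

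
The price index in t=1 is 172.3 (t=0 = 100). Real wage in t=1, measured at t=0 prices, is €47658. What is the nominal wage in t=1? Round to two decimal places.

Nominal = Real × (Index/100) = 47658 × (172.3/100)
        = 47658 × 1.723 = 82114.7340

82114.73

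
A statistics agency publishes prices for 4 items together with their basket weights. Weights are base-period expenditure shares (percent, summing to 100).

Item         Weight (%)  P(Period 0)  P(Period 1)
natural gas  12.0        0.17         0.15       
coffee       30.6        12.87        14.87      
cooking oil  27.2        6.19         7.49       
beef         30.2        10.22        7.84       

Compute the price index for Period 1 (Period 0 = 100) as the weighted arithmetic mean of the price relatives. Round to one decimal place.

102.0

natural gas: 12.0 × (0.15/0.17) = 12.0 × 0.882353 = 10.5882
coffee: 30.6 × (14.87/12.87) = 30.6 × 1.155400 = 35.3552
cooking oil: 27.2 × (7.49/6.19) = 27.2 × 1.210016 = 32.9124
beef: 30.2 × (7.84/10.22) = 30.2 × 0.767123 = 23.1671
Index = Σ wᵢ·(p₁ᵢ/p₀ᵢ) = 10.5882 + 35.3552 + 32.9124 + 23.1671 = 102.0230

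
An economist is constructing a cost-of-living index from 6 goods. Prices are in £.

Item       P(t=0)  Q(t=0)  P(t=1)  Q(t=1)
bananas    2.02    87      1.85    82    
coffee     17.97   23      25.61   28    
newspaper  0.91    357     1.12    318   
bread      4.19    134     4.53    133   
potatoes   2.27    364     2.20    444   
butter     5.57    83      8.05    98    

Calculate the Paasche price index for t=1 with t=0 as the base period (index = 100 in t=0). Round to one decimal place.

117.1

Paasche price index uses current-period quantities as weights.
ΣP(t=1)·Q(t=1) = 1.85×82 + 25.61×28 + 1.12×318 + 4.53×133 + 2.20×444 + 8.05×98 = 151.7 + 717.08 + 356.16 + 602.49 + 976.8 + 788.9 = 3593.13
ΣP(t=0)·Q(t=1) = 2.02×82 + 17.97×28 + 0.91×318 + 4.19×133 + 2.27×444 + 5.57×98 = 165.64 + 503.16 + 289.38 + 557.27 + 1007.88 + 545.86 = 3069.19
Index = 3593.13 / 3069.19 × 100 = 117.0710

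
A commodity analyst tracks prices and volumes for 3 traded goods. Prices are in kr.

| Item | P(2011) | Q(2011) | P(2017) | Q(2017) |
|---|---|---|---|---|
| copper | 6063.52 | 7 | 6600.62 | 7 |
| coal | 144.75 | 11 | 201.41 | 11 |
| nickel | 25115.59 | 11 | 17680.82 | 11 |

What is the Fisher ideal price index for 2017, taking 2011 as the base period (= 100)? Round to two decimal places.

75.84

Laspeyres component (base-period weights):
ΣP(2017)Q(2011) = 6600.62×7 + 201.41×11 + 17680.82×11 = 46204.34 + 2215.51 + 194489.02 = 242908.87
ΣP(2011)Q(2011) = 6063.52×7 + 144.75×11 + 25115.59×11 = 42444.64 + 1592.25 + 276271.49 = 320308.38
L = 242908.87 / 320308.38 × 100 = 75.8359
Paasche component (current-period weights):
ΣP(2017)Q(2017) = 6600.62×7 + 201.41×11 + 17680.82×11 = 46204.34 + 2215.51 + 194489.02 = 242908.87
ΣP(2011)Q(2017) = 6063.52×7 + 144.75×11 + 25115.59×11 = 42444.64 + 1592.25 + 276271.49 = 320308.38
P = 242908.87 / 320308.38 × 100 = 75.8359
Fisher = √(L × P) = √(75.8359 × 75.8359) = 75.8359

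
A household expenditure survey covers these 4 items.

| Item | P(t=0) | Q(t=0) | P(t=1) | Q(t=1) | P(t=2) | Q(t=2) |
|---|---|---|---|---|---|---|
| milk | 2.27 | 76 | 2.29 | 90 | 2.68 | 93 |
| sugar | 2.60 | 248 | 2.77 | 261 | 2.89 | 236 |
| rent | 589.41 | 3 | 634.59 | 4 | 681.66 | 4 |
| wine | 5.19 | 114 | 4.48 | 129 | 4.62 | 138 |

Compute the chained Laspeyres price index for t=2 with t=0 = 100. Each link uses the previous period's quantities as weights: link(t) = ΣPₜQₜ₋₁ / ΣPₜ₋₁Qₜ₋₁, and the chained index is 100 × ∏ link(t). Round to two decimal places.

Link t=0→t=1:
ΣP(t=1)Q(t=0) = 2.29×76 + 2.77×248 + 634.59×3 + 4.48×114 = 174.04 + 686.96 + 1903.77 + 510.72 = 3275.49
ΣP(t=0)Q(t=0) = 2.27×76 + 2.60×248 + 589.41×3 + 5.19×114 = 172.52 + 644.8 + 1768.23 + 591.66 = 3177.21
link = 3275.49/3177.21 = 1.030933
Link t=1→t=2:
ΣP(t=2)Q(t=1) = 2.68×90 + 2.89×261 + 681.66×4 + 4.62×129 = 241.2 + 754.29 + 2726.64 + 595.98 = 4318.11
ΣP(t=1)Q(t=1) = 2.29×90 + 2.77×261 + 634.59×4 + 4.48×129 = 206.1 + 722.97 + 2538.36 + 577.92 = 4045.35
link = 4318.11/4045.35 = 1.067426
Chained index = 100 × 1.030933 × 1.067426 = 110.0444

110.04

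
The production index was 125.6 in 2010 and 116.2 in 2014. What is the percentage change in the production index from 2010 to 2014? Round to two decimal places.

Change = (116.2 − 125.6) / 125.6 × 100
       = -9.4 / 125.6 × 100 = -7.4841%

-7.48%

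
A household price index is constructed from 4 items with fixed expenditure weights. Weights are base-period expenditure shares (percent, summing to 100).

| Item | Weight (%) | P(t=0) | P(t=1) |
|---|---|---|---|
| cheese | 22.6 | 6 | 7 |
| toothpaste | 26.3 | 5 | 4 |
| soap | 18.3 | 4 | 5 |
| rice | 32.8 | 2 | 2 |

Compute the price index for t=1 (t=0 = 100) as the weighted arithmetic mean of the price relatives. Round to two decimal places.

cheese: 22.6 × (7/6) = 22.6 × 1.166667 = 26.3667
toothpaste: 26.3 × (4/5) = 26.3 × 0.800000 = 21.0400
soap: 18.3 × (5/4) = 18.3 × 1.250000 = 22.8750
rice: 32.8 × (2/2) = 32.8 × 1.000000 = 32.8000
Index = Σ wᵢ·(p₁ᵢ/p₀ᵢ) = 26.3667 + 21.0400 + 22.8750 + 32.8000 = 103.0817

103.08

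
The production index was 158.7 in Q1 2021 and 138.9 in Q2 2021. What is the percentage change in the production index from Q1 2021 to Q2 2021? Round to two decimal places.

Change = (138.9 − 158.7) / 158.7 × 100
       = -19.8 / 158.7 × 100 = -12.4764%

-12.48%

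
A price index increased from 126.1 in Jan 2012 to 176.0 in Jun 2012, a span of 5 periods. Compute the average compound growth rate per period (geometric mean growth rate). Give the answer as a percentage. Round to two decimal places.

6.90%

Growth factor = (176.0/126.1)^(1/5) = (1.395718)^(1/5) = 1.068955
Growth rate = 1.068955 − 1 = 0.068955 = 6.8955%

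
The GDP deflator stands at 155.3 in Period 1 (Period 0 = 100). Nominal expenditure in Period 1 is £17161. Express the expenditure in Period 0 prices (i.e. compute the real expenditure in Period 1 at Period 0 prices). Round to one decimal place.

11050.2

Real = Nominal ÷ (Index/100) = 17161 ÷ (155.3/100)
     = 17161 ÷ 1.553 = 11050.2254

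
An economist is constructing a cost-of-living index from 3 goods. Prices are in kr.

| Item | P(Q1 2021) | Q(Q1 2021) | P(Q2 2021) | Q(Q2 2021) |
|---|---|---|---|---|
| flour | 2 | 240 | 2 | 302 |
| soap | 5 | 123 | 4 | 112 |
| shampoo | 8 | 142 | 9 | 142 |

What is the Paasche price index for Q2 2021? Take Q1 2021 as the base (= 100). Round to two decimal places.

101.30

Paasche price index uses current-period quantities as weights.
ΣP(Q2 2021)·Q(Q2 2021) = 2×302 + 4×112 + 9×142 = 604 + 448 + 1278 = 2330
ΣP(Q1 2021)·Q(Q2 2021) = 2×302 + 5×112 + 8×142 = 604 + 560 + 1136 = 2300
Index = 2330 / 2300 × 100 = 101.3043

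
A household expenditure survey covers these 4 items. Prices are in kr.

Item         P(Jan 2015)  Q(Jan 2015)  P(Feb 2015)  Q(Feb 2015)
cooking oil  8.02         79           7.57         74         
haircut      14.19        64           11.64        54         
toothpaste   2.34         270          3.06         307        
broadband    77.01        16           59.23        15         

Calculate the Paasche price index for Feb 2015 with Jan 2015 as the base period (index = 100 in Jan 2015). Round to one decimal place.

93.3

Paasche price index uses current-period quantities as weights.
ΣP(Feb 2015)·Q(Feb 2015) = 7.57×74 + 11.64×54 + 3.06×307 + 59.23×15 = 560.18 + 628.56 + 939.42 + 888.45 = 3016.61
ΣP(Jan 2015)·Q(Feb 2015) = 8.02×74 + 14.19×54 + 2.34×307 + 77.01×15 = 593.48 + 766.26 + 718.38 + 1155.15 = 3233.27
Index = 3016.61 / 3233.27 × 100 = 93.2990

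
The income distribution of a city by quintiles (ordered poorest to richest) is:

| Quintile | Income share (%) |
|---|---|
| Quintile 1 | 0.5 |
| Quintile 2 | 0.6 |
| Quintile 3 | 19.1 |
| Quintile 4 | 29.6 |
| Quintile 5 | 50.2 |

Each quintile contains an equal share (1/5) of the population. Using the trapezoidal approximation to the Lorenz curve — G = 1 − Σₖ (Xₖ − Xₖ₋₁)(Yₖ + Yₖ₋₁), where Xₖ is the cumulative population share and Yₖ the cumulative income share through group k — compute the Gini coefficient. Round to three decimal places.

0.514

Cumulative income shares Yₖ: 0.0050, 0.0110, 0.2020, 0.4980, 1.0000
Σ (Xₖ−Xₖ₋₁)(Yₖ+Yₖ₋₁) = (1/5)(0.0050+0.0000) + (1/5)(0.0110+0.0050) + (1/5)(0.2020+0.0110) + (1/5)(0.4980+0.2020) + (1/5)(1.0000+0.4980)
  = 0.0010 + 0.0032 + 0.0426 + 0.1400 + 0.2996 = 0.4864
G = 1 − 0.4864 = 0.5136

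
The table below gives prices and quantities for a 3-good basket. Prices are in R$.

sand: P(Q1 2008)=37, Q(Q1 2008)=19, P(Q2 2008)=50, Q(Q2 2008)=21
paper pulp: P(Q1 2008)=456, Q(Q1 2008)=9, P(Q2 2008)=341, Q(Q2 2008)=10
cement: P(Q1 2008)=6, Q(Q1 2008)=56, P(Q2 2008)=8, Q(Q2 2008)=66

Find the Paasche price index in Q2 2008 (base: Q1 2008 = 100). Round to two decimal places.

Paasche price index uses current-period quantities as weights.
ΣP(Q2 2008)·Q(Q2 2008) = 50×21 + 341×10 + 8×66 = 1050 + 3410 + 528 = 4988
ΣP(Q1 2008)·Q(Q2 2008) = 37×21 + 456×10 + 6×66 = 777 + 4560 + 396 = 5733
Index = 4988 / 5733 × 100 = 87.0051

87.01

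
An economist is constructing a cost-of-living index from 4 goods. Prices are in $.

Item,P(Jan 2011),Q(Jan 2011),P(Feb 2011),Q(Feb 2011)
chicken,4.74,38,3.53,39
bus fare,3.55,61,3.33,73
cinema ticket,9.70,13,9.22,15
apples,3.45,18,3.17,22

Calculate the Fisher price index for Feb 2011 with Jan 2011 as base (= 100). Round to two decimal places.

88.20

Laspeyres component (base-period weights):
ΣP(Feb 2011)Q(Jan 2011) = 3.53×38 + 3.33×61 + 9.22×13 + 3.17×18 = 134.14 + 203.13 + 119.86 + 57.06 = 514.19
ΣP(Jan 2011)Q(Jan 2011) = 4.74×38 + 3.55×61 + 9.70×13 + 3.45×18 = 180.12 + 216.55 + 126.1 + 62.1 = 584.87
L = 514.19 / 584.87 × 100 = 87.9153
Paasche component (current-period weights):
ΣP(Feb 2011)Q(Feb 2011) = 3.53×39 + 3.33×73 + 9.22×15 + 3.17×22 = 137.67 + 243.09 + 138.3 + 69.74 = 588.8
ΣP(Jan 2011)Q(Feb 2011) = 4.74×39 + 3.55×73 + 9.70×15 + 3.45×22 = 184.86 + 259.15 + 145.5 + 75.9 = 665.41
P = 588.8 / 665.41 × 100 = 88.4868
Fisher = √(L × P) = √(87.9153 × 88.4868) = 88.2006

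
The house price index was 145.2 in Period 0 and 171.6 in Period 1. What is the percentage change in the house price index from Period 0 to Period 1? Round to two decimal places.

18.18%

Change = (171.6 − 145.2) / 145.2 × 100
       = 26.4 / 145.2 × 100 = 18.1818%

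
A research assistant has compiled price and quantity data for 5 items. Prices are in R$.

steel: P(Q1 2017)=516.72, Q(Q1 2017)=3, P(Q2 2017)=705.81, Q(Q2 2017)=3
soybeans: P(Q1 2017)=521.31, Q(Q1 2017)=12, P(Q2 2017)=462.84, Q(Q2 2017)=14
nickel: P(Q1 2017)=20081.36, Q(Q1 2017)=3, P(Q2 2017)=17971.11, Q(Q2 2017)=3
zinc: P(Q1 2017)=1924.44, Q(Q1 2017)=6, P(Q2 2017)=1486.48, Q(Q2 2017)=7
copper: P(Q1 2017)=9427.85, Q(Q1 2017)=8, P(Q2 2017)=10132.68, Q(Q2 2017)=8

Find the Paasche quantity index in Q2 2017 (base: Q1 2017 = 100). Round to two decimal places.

Paasche quantity index uses current-period prices as weights.
ΣP(Q2 2017)·Q(Q2 2017) = 705.81×3 + 462.84×14 + 17971.11×3 + 1486.48×7 + 10132.68×8 = 2117.43 + 6479.76 + 53913.33 + 10405.36 + 81061.44 = 153977.32
ΣP(Q2 2017)·Q(Q1 2017) = 705.81×3 + 462.84×12 + 17971.11×3 + 1486.48×6 + 10132.68×8 = 2117.43 + 5554.08 + 53913.33 + 8918.88 + 81061.44 = 151565.16
Index = 153977.32 / 151565.16 × 100 = 101.5915

101.59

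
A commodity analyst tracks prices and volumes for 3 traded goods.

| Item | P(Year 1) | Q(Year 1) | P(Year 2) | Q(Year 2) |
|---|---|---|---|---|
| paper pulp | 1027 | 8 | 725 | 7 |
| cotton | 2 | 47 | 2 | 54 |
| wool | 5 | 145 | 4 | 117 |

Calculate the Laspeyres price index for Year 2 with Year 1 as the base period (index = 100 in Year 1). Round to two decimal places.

Laspeyres price index uses base-period quantities as weights.
ΣP(Year 2)·Q(Year 1) = 725×8 + 2×47 + 4×145 = 5800 + 94 + 580 = 6474
ΣP(Year 1)·Q(Year 1) = 1027×8 + 2×47 + 5×145 = 8216 + 94 + 725 = 9035
Index = 6474 / 9035 × 100 = 71.6547

71.65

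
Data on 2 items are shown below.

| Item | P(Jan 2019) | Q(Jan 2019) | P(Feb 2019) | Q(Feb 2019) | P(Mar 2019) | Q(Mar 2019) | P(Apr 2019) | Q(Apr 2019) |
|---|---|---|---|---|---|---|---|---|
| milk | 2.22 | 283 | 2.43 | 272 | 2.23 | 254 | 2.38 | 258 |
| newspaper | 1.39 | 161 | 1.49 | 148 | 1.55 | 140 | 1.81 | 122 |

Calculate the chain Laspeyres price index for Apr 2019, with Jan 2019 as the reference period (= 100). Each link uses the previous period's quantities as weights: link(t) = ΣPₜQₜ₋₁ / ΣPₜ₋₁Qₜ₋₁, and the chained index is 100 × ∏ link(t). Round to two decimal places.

113.06

Link Jan 2019→Feb 2019:
ΣP(Feb 2019)Q(Jan 2019) = 2.43×283 + 1.49×161 = 687.69 + 239.89 = 927.58
ΣP(Jan 2019)Q(Jan 2019) = 2.22×283 + 1.39×161 = 628.26 + 223.79 = 852.05
link = 927.58/852.05 = 1.088645
Link Feb 2019→Mar 2019:
ΣP(Mar 2019)Q(Feb 2019) = 2.23×272 + 1.55×148 = 606.56 + 229.4 = 835.96
ΣP(Feb 2019)Q(Feb 2019) = 2.43×272 + 1.49×148 = 660.96 + 220.52 = 881.48
link = 835.96/881.48 = 0.948360
Link Mar 2019→Apr 2019:
ΣP(Apr 2019)Q(Mar 2019) = 2.38×254 + 1.81×140 = 604.52 + 253.4 = 857.92
ΣP(Mar 2019)Q(Mar 2019) = 2.23×254 + 1.55×140 = 566.42 + 217 = 783.42
link = 857.92/783.42 = 1.095096
Chained index = 100 × 1.088645 × 0.948360 × 1.095096 = 113.0606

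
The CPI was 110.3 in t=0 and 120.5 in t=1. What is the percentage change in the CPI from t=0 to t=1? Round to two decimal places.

9.25%

Change = (120.5 − 110.3) / 110.3 × 100
       = 10.2 / 110.3 × 100 = 9.2475%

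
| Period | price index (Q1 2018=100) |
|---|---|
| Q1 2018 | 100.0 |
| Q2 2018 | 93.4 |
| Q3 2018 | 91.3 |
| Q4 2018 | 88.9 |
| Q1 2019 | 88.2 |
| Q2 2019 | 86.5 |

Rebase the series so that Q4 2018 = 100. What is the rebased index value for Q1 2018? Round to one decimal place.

112.5

Rebased(Q1 2018) = 100.0 / 88.9 × 100 = 112.4859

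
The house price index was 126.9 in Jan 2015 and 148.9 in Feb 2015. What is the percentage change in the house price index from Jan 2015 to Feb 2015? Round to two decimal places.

Change = (148.9 − 126.9) / 126.9 × 100
       = 22.0 / 126.9 × 100 = 17.3365%

17.34%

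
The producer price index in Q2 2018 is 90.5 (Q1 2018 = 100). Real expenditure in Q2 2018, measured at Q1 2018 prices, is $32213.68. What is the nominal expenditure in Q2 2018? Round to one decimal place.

29153.4

Nominal = Real × (Index/100) = 32213.68 × (90.5/100)
        = 32213.68 × 0.905 = 29153.3804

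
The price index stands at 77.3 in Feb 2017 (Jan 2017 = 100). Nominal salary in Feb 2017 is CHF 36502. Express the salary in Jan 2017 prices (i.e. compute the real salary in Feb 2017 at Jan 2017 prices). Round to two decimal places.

47221.22

Real = Nominal ÷ (Index/100) = 36502 ÷ (77.3/100)
     = 36502 ÷ 0.773 = 47221.2160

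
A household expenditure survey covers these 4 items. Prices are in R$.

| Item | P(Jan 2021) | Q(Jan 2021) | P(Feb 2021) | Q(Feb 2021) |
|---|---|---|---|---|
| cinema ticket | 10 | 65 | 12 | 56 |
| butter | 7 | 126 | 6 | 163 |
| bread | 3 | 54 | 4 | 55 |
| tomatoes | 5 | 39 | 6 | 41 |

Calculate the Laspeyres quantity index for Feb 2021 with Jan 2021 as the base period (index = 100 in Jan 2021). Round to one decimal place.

Laspeyres quantity index uses base-period prices as weights.
ΣP(Jan 2021)·Q(Feb 2021) = 10×56 + 7×163 + 3×55 + 5×41 = 560 + 1141 + 165 + 205 = 2071
ΣP(Jan 2021)·Q(Jan 2021) = 10×65 + 7×126 + 3×54 + 5×39 = 650 + 882 + 162 + 195 = 1889
Index = 2071 / 1889 × 100 = 109.6347

109.6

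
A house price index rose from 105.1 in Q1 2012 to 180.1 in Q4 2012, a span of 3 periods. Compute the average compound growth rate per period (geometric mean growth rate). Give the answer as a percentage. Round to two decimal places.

Growth factor = (180.1/105.1)^(1/3) = (1.713606)^(1/3) = 1.196659
Growth rate = 1.196659 − 1 = 0.196659 = 19.6659%

19.67%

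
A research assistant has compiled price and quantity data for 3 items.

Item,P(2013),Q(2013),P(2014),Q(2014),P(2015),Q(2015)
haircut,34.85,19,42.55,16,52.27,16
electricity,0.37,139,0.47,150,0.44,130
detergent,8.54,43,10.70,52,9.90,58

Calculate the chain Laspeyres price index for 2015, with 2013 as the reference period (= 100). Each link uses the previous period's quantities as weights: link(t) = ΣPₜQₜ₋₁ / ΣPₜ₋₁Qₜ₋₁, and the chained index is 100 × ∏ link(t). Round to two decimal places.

133.74

Link 2013→2014:
ΣP(2014)Q(2013) = 42.55×19 + 0.47×139 + 10.70×43 = 808.45 + 65.33 + 460.1 = 1333.88
ΣP(2013)Q(2013) = 34.85×19 + 0.37×139 + 8.54×43 = 662.15 + 51.43 + 367.22 = 1080.8
link = 1333.88/1080.8 = 1.234160
Link 2014→2015:
ΣP(2015)Q(2014) = 52.27×16 + 0.44×150 + 9.90×52 = 836.32 + 66 + 514.8 = 1417.12
ΣP(2014)Q(2014) = 42.55×16 + 0.47×150 + 10.70×52 = 680.8 + 70.5 + 556.4 = 1307.7
link = 1417.12/1307.7 = 1.083674
Chained index = 100 × 1.234160 × 1.083674 = 133.7427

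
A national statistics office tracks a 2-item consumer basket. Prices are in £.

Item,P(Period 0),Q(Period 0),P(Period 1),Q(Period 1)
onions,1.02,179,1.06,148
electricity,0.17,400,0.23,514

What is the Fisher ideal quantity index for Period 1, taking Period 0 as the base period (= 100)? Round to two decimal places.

96.37

Laspeyres component (base-period weights):
ΣP(Period 0)Q(Period 1) = 1.02×148 + 0.17×514 = 150.96 + 87.38 = 238.34
ΣP(Period 0)Q(Period 0) = 1.02×179 + 0.17×400 = 182.58 + 68 = 250.58
L = 238.34 / 250.58 × 100 = 95.1153
Paasche component (current-period weights):
ΣP(Period 1)Q(Period 1) = 1.06×148 + 0.23×514 = 156.88 + 118.22 = 275.1
ΣP(Period 1)Q(Period 0) = 1.06×179 + 0.23×400 = 189.74 + 92 = 281.74
P = 275.1 / 281.74 × 100 = 97.6432
Fisher = √(L × P) = √(95.1153 × 97.6432) = 96.3710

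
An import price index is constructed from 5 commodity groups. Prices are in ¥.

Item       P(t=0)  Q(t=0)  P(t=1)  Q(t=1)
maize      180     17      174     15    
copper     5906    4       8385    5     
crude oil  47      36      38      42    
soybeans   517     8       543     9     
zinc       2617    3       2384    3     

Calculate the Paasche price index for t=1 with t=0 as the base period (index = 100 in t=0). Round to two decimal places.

124.54

Paasche price index uses current-period quantities as weights.
ΣP(t=1)·Q(t=1) = 174×15 + 8385×5 + 38×42 + 543×9 + 2384×3 = 2610 + 41925 + 1596 + 4887 + 7152 = 58170
ΣP(t=0)·Q(t=1) = 180×15 + 5906×5 + 47×42 + 517×9 + 2617×3 = 2700 + 29530 + 1974 + 4653 + 7851 = 46708
Index = 58170 / 46708 × 100 = 124.5397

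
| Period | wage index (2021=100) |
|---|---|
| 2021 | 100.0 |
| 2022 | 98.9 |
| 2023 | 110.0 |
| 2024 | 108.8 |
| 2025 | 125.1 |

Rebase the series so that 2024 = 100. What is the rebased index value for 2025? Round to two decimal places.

114.98

Rebased(2025) = 125.1 / 108.8 × 100 = 114.9816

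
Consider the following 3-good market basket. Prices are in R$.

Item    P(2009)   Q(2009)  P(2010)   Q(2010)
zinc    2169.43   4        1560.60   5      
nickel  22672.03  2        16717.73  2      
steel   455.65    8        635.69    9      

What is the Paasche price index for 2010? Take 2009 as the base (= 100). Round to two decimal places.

Paasche price index uses current-period quantities as weights.
ΣP(2010)·Q(2010) = 1560.60×5 + 16717.73×2 + 635.69×9 = 7803 + 33435.46 + 5721.21 = 46959.67
ΣP(2009)·Q(2010) = 2169.43×5 + 22672.03×2 + 455.65×9 = 10847.15 + 45344.06 + 4100.85 = 60292.06
Index = 46959.67 / 60292.06 × 100 = 77.8870

77.89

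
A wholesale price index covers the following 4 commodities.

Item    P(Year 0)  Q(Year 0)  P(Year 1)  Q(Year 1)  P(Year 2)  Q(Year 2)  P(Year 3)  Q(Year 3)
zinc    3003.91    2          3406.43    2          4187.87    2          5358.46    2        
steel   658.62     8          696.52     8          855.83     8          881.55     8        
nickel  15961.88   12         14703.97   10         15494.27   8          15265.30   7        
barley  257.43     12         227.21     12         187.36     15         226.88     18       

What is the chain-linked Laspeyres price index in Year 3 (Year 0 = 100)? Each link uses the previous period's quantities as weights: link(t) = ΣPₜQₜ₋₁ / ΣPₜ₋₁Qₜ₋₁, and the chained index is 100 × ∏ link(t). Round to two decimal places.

Link Year 0→Year 1:
ΣP(Year 1)Q(Year 0) = 3406.43×2 + 696.52×8 + 14703.97×12 + 227.21×12 = 6812.86 + 5572.16 + 176447.64 + 2726.52 = 191559.18
ΣP(Year 0)Q(Year 0) = 3003.91×2 + 658.62×8 + 15961.88×12 + 257.43×12 = 6007.82 + 5268.96 + 191542.56 + 3089.16 = 205908.5
link = 191559.18/205908.5 = 0.930312
Link Year 1→Year 2:
ΣP(Year 2)Q(Year 1) = 4187.87×2 + 855.83×8 + 15494.27×10 + 187.36×12 = 8375.74 + 6846.64 + 154942.7 + 2248.32 = 172413.4
ΣP(Year 1)Q(Year 1) = 3406.43×2 + 696.52×8 + 14703.97×10 + 227.21×12 = 6812.86 + 5572.16 + 147039.7 + 2726.52 = 162151.24
link = 172413.4/162151.24 = 1.063288
Link Year 2→Year 3:
ΣP(Year 3)Q(Year 2) = 5358.46×2 + 881.55×8 + 15265.30×8 + 226.88×15 = 10716.92 + 7052.4 + 122122.4 + 3403.2 = 143294.92
ΣP(Year 2)Q(Year 2) = 4187.87×2 + 855.83×8 + 15494.27×8 + 187.36×15 = 8375.74 + 6846.64 + 123954.16 + 2810.4 = 141986.94
link = 143294.92/141986.94 = 1.009212
Chained index = 100 × 0.930312 × 1.063288 × 1.009212 = 99.8302

99.83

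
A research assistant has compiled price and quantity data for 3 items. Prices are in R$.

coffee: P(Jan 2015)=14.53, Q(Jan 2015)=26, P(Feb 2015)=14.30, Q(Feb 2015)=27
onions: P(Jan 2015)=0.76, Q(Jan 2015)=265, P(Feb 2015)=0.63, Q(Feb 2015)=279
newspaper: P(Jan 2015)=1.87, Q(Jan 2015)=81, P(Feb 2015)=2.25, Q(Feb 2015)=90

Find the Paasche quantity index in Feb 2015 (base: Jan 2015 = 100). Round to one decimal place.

106.0

Paasche quantity index uses current-period prices as weights.
ΣP(Feb 2015)·Q(Feb 2015) = 14.30×27 + 0.63×279 + 2.25×90 = 386.1 + 175.77 + 202.5 = 764.37
ΣP(Feb 2015)·Q(Jan 2015) = 14.30×26 + 0.63×265 + 2.25×81 = 371.8 + 166.95 + 182.25 = 721
Index = 764.37 / 721 × 100 = 106.0153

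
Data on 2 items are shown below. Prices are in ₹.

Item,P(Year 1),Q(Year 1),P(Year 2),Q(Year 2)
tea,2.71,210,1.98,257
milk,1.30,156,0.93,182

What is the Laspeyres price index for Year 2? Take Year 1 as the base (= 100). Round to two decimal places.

72.66

Laspeyres price index uses base-period quantities as weights.
ΣP(Year 2)·Q(Year 1) = 1.98×210 + 0.93×156 = 415.8 + 145.08 = 560.88
ΣP(Year 1)·Q(Year 1) = 2.71×210 + 1.30×156 = 569.1 + 202.8 = 771.9
Index = 560.88 / 771.9 × 100 = 72.6623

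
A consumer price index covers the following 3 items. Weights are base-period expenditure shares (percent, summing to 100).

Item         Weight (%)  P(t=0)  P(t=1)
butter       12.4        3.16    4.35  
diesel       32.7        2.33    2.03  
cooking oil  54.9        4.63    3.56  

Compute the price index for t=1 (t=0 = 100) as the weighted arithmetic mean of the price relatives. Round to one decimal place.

87.8

butter: 12.4 × (4.35/3.16) = 12.4 × 1.376582 = 17.0696
diesel: 32.7 × (2.03/2.33) = 32.7 × 0.871245 = 28.4897
cooking oil: 54.9 × (3.56/4.63) = 54.9 × 0.768898 = 42.2125
Index = Σ wᵢ·(p₁ᵢ/p₀ᵢ) = 17.0696 + 28.4897 + 42.2125 = 87.7718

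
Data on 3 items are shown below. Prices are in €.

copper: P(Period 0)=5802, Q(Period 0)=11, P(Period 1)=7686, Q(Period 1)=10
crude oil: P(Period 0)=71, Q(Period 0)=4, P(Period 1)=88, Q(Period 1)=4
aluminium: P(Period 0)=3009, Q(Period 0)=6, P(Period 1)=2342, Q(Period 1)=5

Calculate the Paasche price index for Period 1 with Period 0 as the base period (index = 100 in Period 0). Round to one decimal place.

121.2

Paasche price index uses current-period quantities as weights.
ΣP(Period 1)·Q(Period 1) = 7686×10 + 88×4 + 2342×5 = 76860 + 352 + 11710 = 88922
ΣP(Period 0)·Q(Period 1) = 5802×10 + 71×4 + 3009×5 = 58020 + 284 + 15045 = 73349
Index = 88922 / 73349 × 100 = 121.2314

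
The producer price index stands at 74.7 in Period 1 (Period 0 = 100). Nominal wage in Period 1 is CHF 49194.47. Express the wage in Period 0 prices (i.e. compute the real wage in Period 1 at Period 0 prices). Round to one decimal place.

Real = Nominal ÷ (Index/100) = 49194.47 ÷ (74.7/100)
     = 49194.47 ÷ 0.747 = 65856.0509

65856.1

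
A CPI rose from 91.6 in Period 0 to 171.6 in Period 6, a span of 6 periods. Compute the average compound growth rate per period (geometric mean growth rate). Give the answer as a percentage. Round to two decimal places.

11.03%

Growth factor = (171.6/91.6)^(1/6) = (1.873362)^(1/6) = 1.110291
Growth rate = 1.110291 − 1 = 0.110291 = 11.0291%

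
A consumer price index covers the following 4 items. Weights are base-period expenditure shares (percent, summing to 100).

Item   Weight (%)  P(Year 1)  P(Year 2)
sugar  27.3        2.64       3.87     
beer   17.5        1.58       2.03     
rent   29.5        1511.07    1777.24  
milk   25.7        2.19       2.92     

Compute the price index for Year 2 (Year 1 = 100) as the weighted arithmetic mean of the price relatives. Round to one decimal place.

sugar: 27.3 × (3.87/2.64) = 27.3 × 1.465909 = 40.0193
beer: 17.5 × (2.03/1.58) = 17.5 × 1.284810 = 22.4842
rent: 29.5 × (1777.24/1511.07) = 29.5 × 1.176147 = 34.6963
milk: 25.7 × (2.92/2.19) = 25.7 × 1.333333 = 34.2667
Index = Σ wᵢ·(p₁ᵢ/p₀ᵢ) = 40.0193 + 22.4842 + 34.6963 + 34.2667 = 131.4665

131.5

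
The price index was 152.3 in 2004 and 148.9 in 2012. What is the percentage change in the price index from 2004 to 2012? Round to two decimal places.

Change = (148.9 − 152.3) / 152.3 × 100
       = -3.4 / 152.3 × 100 = -2.2324%

-2.23%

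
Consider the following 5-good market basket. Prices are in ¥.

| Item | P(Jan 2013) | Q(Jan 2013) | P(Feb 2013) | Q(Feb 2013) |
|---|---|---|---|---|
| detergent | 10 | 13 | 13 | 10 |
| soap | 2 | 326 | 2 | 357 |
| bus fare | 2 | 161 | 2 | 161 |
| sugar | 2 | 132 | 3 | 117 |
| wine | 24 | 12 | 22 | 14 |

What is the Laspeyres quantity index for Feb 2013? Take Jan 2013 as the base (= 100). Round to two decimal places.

Laspeyres quantity index uses base-period prices as weights.
ΣP(Jan 2013)·Q(Feb 2013) = 10×10 + 2×357 + 2×161 + 2×117 + 24×14 = 100 + 714 + 322 + 234 + 336 = 1706
ΣP(Jan 2013)·Q(Jan 2013) = 10×13 + 2×326 + 2×161 + 2×132 + 24×12 = 130 + 652 + 322 + 264 + 288 = 1656
Index = 1706 / 1656 × 100 = 103.0193

103.02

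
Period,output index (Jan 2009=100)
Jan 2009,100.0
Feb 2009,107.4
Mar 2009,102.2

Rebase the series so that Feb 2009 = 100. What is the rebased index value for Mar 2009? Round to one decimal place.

95.2

Rebased(Mar 2009) = 102.2 / 107.4 × 100 = 95.1583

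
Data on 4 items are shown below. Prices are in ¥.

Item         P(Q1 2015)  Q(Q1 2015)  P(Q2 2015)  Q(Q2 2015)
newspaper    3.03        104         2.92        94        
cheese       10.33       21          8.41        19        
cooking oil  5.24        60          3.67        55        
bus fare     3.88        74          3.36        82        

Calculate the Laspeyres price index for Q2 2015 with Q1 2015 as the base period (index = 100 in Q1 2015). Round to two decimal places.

83.73

Laspeyres price index uses base-period quantities as weights.
ΣP(Q2 2015)·Q(Q1 2015) = 2.92×104 + 8.41×21 + 3.67×60 + 3.36×74 = 303.68 + 176.61 + 220.2 + 248.64 = 949.13
ΣP(Q1 2015)·Q(Q1 2015) = 3.03×104 + 10.33×21 + 5.24×60 + 3.88×74 = 315.12 + 216.93 + 314.4 + 287.12 = 1133.57
Index = 949.13 / 1133.57 × 100 = 83.7293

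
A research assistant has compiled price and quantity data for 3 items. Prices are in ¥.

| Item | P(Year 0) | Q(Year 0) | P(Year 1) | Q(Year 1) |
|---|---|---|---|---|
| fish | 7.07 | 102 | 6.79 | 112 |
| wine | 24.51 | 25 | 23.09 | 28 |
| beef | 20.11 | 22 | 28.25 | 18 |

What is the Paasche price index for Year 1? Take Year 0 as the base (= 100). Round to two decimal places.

104.10

Paasche price index uses current-period quantities as weights.
ΣP(Year 1)·Q(Year 1) = 6.79×112 + 23.09×28 + 28.25×18 = 760.48 + 646.52 + 508.5 = 1915.5
ΣP(Year 0)·Q(Year 1) = 7.07×112 + 24.51×28 + 20.11×18 = 791.84 + 686.28 + 361.98 = 1840.1
Index = 1915.5 / 1840.1 × 100 = 104.0976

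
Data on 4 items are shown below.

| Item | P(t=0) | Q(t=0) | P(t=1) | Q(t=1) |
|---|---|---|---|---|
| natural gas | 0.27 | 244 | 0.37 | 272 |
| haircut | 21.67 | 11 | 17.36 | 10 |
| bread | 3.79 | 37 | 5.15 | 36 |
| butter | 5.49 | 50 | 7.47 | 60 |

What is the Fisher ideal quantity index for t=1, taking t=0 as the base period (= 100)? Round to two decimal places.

Laspeyres component (base-period weights):
ΣP(t=0)Q(t=1) = 0.27×272 + 21.67×10 + 3.79×36 + 5.49×60 = 73.44 + 216.7 + 136.44 + 329.4 = 755.98
ΣP(t=0)Q(t=0) = 0.27×244 + 21.67×11 + 3.79×37 + 5.49×50 = 65.88 + 238.37 + 140.23 + 274.5 = 718.98
L = 755.98 / 718.98 × 100 = 105.1462
Paasche component (current-period weights):
ΣP(t=1)Q(t=1) = 0.37×272 + 17.36×10 + 5.15×36 + 7.47×60 = 100.64 + 173.6 + 185.4 + 448.2 = 907.84
ΣP(t=1)Q(t=0) = 0.37×244 + 17.36×11 + 5.15×37 + 7.47×50 = 90.28 + 190.96 + 190.55 + 373.5 = 845.29
P = 907.84 / 845.29 × 100 = 107.3998
Fisher = √(L × P) = √(105.1462 × 107.3998) = 106.2670

106.27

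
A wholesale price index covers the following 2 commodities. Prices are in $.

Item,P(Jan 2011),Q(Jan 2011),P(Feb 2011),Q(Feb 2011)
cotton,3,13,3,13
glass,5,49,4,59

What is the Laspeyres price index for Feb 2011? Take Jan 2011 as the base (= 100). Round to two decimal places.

82.75

Laspeyres price index uses base-period quantities as weights.
ΣP(Feb 2011)·Q(Jan 2011) = 3×13 + 4×49 = 39 + 196 = 235
ΣP(Jan 2011)·Q(Jan 2011) = 3×13 + 5×49 = 39 + 245 = 284
Index = 235 / 284 × 100 = 82.7465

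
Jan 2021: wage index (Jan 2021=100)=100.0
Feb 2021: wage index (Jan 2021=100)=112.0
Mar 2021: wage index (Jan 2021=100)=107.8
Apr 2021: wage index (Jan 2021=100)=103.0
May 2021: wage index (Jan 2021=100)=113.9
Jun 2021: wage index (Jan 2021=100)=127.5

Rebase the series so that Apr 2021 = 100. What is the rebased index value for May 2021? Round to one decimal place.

110.6

Rebased(May 2021) = 113.9 / 103.0 × 100 = 110.5825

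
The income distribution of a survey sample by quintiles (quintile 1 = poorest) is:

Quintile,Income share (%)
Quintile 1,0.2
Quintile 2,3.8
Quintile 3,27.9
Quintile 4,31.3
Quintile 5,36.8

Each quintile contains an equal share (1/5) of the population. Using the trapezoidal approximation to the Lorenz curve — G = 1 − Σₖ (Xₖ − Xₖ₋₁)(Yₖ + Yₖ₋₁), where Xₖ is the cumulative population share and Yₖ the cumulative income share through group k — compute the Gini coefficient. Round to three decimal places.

Cumulative income shares Yₖ: 0.0020, 0.0400, 0.3190, 0.6320, 1.0000
Σ (Xₖ−Xₖ₋₁)(Yₖ+Yₖ₋₁) = (1/5)(0.0020+0.0000) + (1/5)(0.0400+0.0020) + (1/5)(0.3190+0.0400) + (1/5)(0.6320+0.3190) + (1/5)(1.0000+0.6320)
  = 0.0004 + 0.0084 + 0.0718 + 0.1902 + 0.3264 = 0.5972
G = 1 − 0.5972 = 0.4028

0.403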